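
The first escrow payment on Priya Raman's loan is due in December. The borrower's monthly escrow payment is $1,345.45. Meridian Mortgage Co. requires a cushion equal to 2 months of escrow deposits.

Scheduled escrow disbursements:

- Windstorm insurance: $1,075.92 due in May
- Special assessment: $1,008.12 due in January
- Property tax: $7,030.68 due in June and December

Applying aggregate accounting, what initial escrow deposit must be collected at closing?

$9,418.15

Cushion = 2 × $1,345.45 = $2,690.90
Trial balance (start $0, +$1,345.45 each month, − disbursements):
  Dec: +$1,345.45 − $7,030.68 → -$5,685.23
  Jan: +$1,345.45 − $1,008.12 → -$5,347.90
  Feb: +$1,345.45 → -$4,002.45
  Mar: +$1,345.45 → -$2,657.00
  Apr: +$1,345.45 → -$1,311.55
  May: +$1,345.45 − $1,075.92 → -$1,042.02
  Jun: +$1,345.45 − $7,030.68 → -$6,727.25
  Jul: +$1,345.45 → -$5,381.80
  Aug: +$1,345.45 → -$4,036.35
  Sep: +$1,345.45 → -$2,690.90
  Oct: +$1,345.45 → -$1,345.45
  Nov: +$1,345.45 → $0.00
Lowest trial balance = -$6,727.25 (Jun)
Initial deposit = cushion − low point = $2,690.90 − (-$6,727.25) = $9,418.15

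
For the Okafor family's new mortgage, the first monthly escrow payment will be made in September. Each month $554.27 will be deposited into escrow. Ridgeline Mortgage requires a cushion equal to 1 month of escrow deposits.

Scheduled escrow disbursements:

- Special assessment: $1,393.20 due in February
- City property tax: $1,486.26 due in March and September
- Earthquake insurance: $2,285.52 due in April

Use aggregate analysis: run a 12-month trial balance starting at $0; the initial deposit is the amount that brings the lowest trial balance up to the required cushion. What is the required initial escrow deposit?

Cushion = 1 × $554.27 = $554.27
Trial balance (start $0, +$554.27 each month, − disbursements):
  Sep: +$554.27 − $1,486.26 → -$931.99
  Oct: +$554.27 → -$377.72
  Nov: +$554.27 → $176.55
  Dec: +$554.27 → $730.82
  Jan: +$554.27 → $1,285.09
  Feb: +$554.27 − $1,393.20 → $446.16
  Mar: +$554.27 − $1,486.26 → -$485.83
  Apr: +$554.27 − $2,285.52 → -$2,217.08
  May: +$554.27 → -$1,662.81
  Jun: +$554.27 → -$1,108.54
  Jul: +$554.27 → -$554.27
  Aug: +$554.27 → $0.00
Lowest trial balance = -$2,217.08 (Apr)
Initial deposit = cushion − low point = $554.27 − (-$2,217.08) = $2,771.35

$2,771.35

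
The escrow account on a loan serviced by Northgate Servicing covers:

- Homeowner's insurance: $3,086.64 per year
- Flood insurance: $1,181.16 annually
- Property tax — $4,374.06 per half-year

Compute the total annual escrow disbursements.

$13,015.92

Homeowner's insurance — $3,086.64
Flood insurance — $1,181.16
Property tax — $4,374.06 × 2 = $8,748.12
Annual escrow total = $3,086.64 + $1,181.16 + $8,748.12 = $13,015.92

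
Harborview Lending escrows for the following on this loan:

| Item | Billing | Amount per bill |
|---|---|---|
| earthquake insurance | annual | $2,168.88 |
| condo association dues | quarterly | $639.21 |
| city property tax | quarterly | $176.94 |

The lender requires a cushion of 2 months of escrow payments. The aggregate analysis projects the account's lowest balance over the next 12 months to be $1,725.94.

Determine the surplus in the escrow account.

$820.36

Earthquake insurance: $2,168.88 per year
Condo association dues: $639.21 × 4 = $2,556.84 per year
City property tax: $176.94 × 4 = $707.76 per year
Combined annual = $5,433.48
Per month = $5,433.48 / 12 = $452.79
Cushion = 2 × $452.79 = $905.58
Surplus = $1,725.94 − $905.58 = $820.36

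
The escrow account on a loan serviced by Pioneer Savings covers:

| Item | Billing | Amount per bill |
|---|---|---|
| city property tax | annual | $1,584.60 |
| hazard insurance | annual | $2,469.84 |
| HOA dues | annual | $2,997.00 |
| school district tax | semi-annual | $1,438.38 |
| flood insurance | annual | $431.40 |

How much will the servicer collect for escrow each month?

$863.30

City property tax = $1,584.60 per year
Hazard insurance = $2,469.84 per year
HOA dues = $2,997.00 per year
School district tax = $1,438.38 × 2 = $2,876.76 per year
Flood insurance = $431.40 per year
Annual escrow total = $1,584.60 + $2,469.84 + $2,997.00 + $2,876.76 + $431.40 = $10,359.60
Monthly = $10,359.60 / 12 = $863.30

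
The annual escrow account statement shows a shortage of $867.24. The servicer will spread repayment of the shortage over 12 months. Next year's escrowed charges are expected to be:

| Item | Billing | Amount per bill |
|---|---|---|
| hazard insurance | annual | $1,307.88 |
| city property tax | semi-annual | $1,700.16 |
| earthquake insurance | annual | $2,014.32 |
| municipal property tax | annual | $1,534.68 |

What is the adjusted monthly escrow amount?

$760.37

Hazard insurance = $1,307.88/yr
City property tax = $1,700.16 × 2 = $3,400.32/yr
Earthquake insurance = $2,014.32/yr
Municipal property tax = $1,534.68/yr
Yearly total = $8,257.20
Monthly escrow = $8,257.20 ÷ 12 = $688.10
Monthly shortage recovery: $867.24 / 12 = $72.27
Adjusted monthly = $688.10 + $72.27 = $760.37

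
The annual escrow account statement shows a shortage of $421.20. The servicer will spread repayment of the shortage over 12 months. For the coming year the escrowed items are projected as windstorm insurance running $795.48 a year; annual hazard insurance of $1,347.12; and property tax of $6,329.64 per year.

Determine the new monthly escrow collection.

Windstorm insurance = $795.48 annually
Hazard insurance = $1,347.12 annually
Property tax = $6,329.64 annually
Total per year = $8,472.24
Monthly = $8,472.24 / 12 = $706.02
Shortage per month = $421.20 ÷ 12 = $35.10
Adjusted monthly = $706.02 + $35.10 = $741.12

$741.12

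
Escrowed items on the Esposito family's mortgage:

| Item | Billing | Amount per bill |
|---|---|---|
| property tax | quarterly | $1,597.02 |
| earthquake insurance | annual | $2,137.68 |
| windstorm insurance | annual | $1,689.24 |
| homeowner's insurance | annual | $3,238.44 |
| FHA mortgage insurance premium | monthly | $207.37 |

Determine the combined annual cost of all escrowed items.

Property tax: $1,597.02 × 4 = $6,388.08 per year
Earthquake insurance: $2,137.68 per year
Windstorm insurance: $1,689.24 per year
Homeowner's insurance: $3,238.44 per year
FHA mortgage insurance premium: $207.37 × 12 = $2,488.44 per year
Yearly total = $6,388.08 + $2,137.68 + $1,689.24 + $3,238.44 + $2,488.44 = $15,941.88

$15,941.88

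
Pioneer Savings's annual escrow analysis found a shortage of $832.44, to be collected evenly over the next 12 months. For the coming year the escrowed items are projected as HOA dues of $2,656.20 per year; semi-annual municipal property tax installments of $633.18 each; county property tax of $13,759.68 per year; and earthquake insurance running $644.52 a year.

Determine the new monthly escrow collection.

$1,596.60

HOA dues — $2,656.20/yr
Municipal property tax — $633.18 × 2 = $1,266.36/yr
County property tax — $13,759.68/yr
Earthquake insurance — $644.52/yr
Total annual escrow = $2,656.20 + $1,266.36 + $13,759.68 + $644.52 = $18,326.76
Per month = $18,326.76 ÷ 12 = $1,527.23
Shortage per month = $832.44 ÷ 12 = $69.37
New monthly escrow = $1,527.23 + $69.37 = $1,596.60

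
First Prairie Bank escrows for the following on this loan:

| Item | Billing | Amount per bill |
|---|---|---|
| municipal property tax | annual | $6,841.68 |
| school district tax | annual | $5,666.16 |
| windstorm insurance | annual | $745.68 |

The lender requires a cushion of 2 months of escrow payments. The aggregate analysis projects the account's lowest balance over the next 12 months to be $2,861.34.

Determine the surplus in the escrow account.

$652.42

Municipal property tax = $6,841.68 annually
School district tax = $5,666.16 annually
Windstorm insurance = $745.68 annually
Combined annual = $13,253.52
Monthly = $13,253.52 / 12 = $1,104.46
Cushion = 2 × $1,104.46 = $2,208.92
Surplus = $2,861.34 − $2,208.92 = $652.42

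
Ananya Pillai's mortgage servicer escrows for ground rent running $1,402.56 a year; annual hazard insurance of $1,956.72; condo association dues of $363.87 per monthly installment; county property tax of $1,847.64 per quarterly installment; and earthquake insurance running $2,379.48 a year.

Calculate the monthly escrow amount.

Ground rent = $1,402.56 annually
Hazard insurance = $1,956.72 annually
Condo association dues = $363.87 × 12 = $4,366.44 annually
County property tax = $1,847.64 × 4 = $7,390.56 annually
Earthquake insurance = $2,379.48 annually
Combined annual = $1,402.56 + $1,956.72 + $4,366.44 + $7,390.56 + $2,379.48 = $17,495.76
Monthly = $17,495.76 / 12 = $1,457.98

$1,457.98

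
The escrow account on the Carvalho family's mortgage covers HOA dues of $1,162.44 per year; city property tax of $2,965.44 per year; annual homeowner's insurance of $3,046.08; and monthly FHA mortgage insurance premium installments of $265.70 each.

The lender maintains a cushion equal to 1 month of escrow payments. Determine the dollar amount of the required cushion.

HOA dues = $1,162.44 per year
City property tax = $2,965.44 per year
Homeowner's insurance = $3,046.08 per year
FHA mortgage insurance premium = $265.70 × 12 = $3,188.40 per year
Total per year = $10,362.36
Monthly = $10,362.36 ÷ 12 = $863.53
Cushion = 1 × $863.53 = $863.53

$863.53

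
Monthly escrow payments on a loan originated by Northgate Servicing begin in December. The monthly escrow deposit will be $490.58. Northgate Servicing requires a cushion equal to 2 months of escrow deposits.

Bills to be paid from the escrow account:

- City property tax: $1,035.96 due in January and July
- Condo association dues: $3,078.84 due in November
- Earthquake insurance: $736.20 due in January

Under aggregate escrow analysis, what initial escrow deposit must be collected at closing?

Cushion = 2 × $490.58 = $981.16
Trial balance (start $0, +$490.58 each month, − disbursements):
  Dec: +$490.58 → $490.58
  Jan: +$490.58 − $1,772.16 → -$791.00
  Feb: +$490.58 → -$300.42
  Mar: +$490.58 → $190.16
  Apr: +$490.58 → $680.74
  May: +$490.58 → $1,171.32
  Jun: +$490.58 → $1,661.90
  Jul: +$490.58 − $1,035.96 → $1,116.52
  Aug: +$490.58 → $1,607.10
  Sep: +$490.58 → $2,097.68
  Oct: +$490.58 → $2,588.26
  Nov: +$490.58 − $3,078.84 → $0.00
Lowest trial balance = -$791.00 (Jan)
Initial deposit = cushion − low point = $981.16 − (-$791.00) = $1,772.16

$1,772.16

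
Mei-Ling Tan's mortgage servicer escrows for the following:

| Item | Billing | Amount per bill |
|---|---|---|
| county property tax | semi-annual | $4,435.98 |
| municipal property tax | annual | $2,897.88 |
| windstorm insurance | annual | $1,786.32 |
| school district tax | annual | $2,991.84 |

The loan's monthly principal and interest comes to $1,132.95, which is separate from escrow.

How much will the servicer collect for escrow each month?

$1,379.00

County property tax = $4,435.98 × 2 = $8,871.96
Municipal property tax = $2,897.88
Windstorm insurance = $1,786.32
School district tax = $2,991.84
Total per year = $8,871.96 + $2,897.88 + $1,786.32 + $2,991.84 = $16,548.00
Per month = $16,548.00 ÷ 12 = $1,379.00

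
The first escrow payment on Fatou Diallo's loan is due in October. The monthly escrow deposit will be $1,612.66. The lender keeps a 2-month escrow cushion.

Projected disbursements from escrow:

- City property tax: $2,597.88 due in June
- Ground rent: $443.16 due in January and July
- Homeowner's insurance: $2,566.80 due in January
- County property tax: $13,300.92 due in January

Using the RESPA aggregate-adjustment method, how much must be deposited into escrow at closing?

Cushion = 2 × $1,612.66 = $3,225.32
Trial balance (start $0, +$1,612.66 each month, − disbursements):
  Oct: +$1,612.66 → $1,612.66
  Nov: +$1,612.66 → $3,225.32
  Dec: +$1,612.66 → $4,837.98
  Jan: +$1,612.66 − $16,310.88 → -$9,860.24
  Feb: +$1,612.66 → -$8,247.58
  Mar: +$1,612.66 → -$6,634.92
  Apr: +$1,612.66 → -$5,022.26
  May: +$1,612.66 → -$3,409.60
  Jun: +$1,612.66 − $2,597.88 → -$4,394.82
  Jul: +$1,612.66 − $443.16 → -$3,225.32
  Aug: +$1,612.66 → -$1,612.66
  Sep: +$1,612.66 → $0.00
Lowest trial balance = -$9,860.24 (Jan)
Initial deposit = cushion − low point = $3,225.32 − (-$9,860.24) = $13,085.56

$13,085.56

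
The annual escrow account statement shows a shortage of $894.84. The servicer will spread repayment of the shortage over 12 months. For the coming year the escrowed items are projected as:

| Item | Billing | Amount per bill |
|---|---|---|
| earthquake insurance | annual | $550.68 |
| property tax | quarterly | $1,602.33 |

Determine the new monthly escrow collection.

Earthquake insurance — $550.68
Property tax — $1,602.33 × 4 = $6,409.32
Annual escrow total = $550.68 + $6,409.32 = $6,960.00
Base monthly escrow = $6,960.00 / 12 = $580.00
Shortage per month = $894.84 ÷ 12 = $74.57
Adjusted monthly = $580.00 + $74.57 = $654.57

$654.57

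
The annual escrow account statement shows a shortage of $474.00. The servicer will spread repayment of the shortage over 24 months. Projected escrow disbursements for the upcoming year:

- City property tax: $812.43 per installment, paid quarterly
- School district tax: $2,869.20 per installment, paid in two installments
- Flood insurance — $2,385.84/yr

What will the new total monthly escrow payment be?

City property tax: $812.43 × 4 = $3,249.72 per year
School district tax: $2,869.20 × 2 = $5,738.40 per year
Flood insurance: $2,385.84 per year
Total per year = $11,373.96
Base monthly escrow = $11,373.96 ÷ 12 = $947.83
Monthly shortage recovery: $474.00 / 24 = $19.75
New monthly escrow = $947.83 + $19.75 = $967.58

$967.58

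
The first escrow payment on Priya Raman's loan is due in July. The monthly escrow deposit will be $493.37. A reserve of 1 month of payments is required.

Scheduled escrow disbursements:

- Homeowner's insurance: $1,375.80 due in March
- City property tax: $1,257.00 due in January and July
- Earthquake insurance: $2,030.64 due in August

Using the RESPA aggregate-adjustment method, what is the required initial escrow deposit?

Cushion = 1 × $493.37 = $493.37
Trial balance (start $0, +$493.37 each month, − disbursements):
  Jul: +$493.37 − $1,257.00 → -$763.63
  Aug: +$493.37 − $2,030.64 → -$2,300.90
  Sep: +$493.37 → -$1,807.53
  Oct: +$493.37 → -$1,314.16
  Nov: +$493.37 → -$820.79
  Dec: +$493.37 → -$327.42
  Jan: +$493.37 − $1,257.00 → -$1,091.05
  Feb: +$493.37 → -$597.68
  Mar: +$493.37 − $1,375.80 → -$1,480.11
  Apr: +$493.37 → -$986.74
  May: +$493.37 → -$493.37
  Jun: +$493.37 → $0.00
Lowest trial balance = -$2,300.90 (Aug)
Initial deposit = cushion − low point = $493.37 − (-$2,300.90) = $2,794.27

$2,794.27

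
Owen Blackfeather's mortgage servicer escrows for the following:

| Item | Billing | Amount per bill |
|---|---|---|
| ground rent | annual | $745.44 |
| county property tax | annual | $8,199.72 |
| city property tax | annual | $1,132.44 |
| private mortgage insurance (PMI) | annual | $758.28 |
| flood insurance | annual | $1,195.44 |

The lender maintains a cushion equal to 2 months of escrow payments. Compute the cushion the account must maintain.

$2,005.22

Ground rent — $745.44 annually
County property tax — $8,199.72 annually
City property tax — $1,132.44 annually
Private mortgage insurance (PMI) — $758.28 annually
Flood insurance — $1,195.44 annually
Yearly total = $745.44 + $8,199.72 + $1,132.44 + $758.28 + $1,195.44 = $12,031.32
Monthly = $12,031.32 ÷ 12 = $1,002.61
Reserve = 2 × $1,002.61 = $2,005.22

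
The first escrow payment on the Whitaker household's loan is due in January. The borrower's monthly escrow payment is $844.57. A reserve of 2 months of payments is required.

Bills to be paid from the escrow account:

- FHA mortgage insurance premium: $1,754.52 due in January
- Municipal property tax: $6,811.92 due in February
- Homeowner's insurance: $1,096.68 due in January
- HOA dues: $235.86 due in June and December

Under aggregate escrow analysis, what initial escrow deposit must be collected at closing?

Cushion = 2 × $844.57 = $1,689.14
Trial balance (start $0, +$844.57 each month, − disbursements):
  Jan: +$844.57 − $2,851.20 → -$2,006.63
  Feb: +$844.57 − $6,811.92 → -$7,973.98
  Mar: +$844.57 → -$7,129.41
  Apr: +$844.57 → -$6,284.84
  May: +$844.57 → -$5,440.27
  Jun: +$844.57 − $235.86 → -$4,831.56
  Jul: +$844.57 → -$3,986.99
  Aug: +$844.57 → -$3,142.42
  Sep: +$844.57 → -$2,297.85
  Oct: +$844.57 → -$1,453.28
  Nov: +$844.57 → -$608.71
  Dec: +$844.57 − $235.86 → $0.00
Lowest trial balance = -$7,973.98 (Feb)
Initial deposit = cushion − low point = $1,689.14 − (-$7,973.98) = $9,663.12

$9,663.12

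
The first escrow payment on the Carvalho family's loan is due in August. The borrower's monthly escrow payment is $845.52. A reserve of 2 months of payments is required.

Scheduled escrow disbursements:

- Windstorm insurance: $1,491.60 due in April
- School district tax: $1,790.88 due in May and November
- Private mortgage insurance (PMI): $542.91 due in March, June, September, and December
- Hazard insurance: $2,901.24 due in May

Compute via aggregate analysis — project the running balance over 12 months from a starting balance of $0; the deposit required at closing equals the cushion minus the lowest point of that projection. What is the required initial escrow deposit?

$2,839.17

Cushion = 2 × $845.52 = $1,691.04
Trial balance (start $0, +$845.52 each month, − disbursements):
  Aug: +$845.52 → $845.52
  Sep: +$845.52 − $542.91 → $1,148.13
  Oct: +$845.52 → $1,993.65
  Nov: +$845.52 − $1,790.88 → $1,048.29
  Dec: +$845.52 − $542.91 → $1,350.90
  Jan: +$845.52 → $2,196.42
  Feb: +$845.52 → $3,041.94
  Mar: +$845.52 − $542.91 → $3,344.55
  Apr: +$845.52 − $1,491.60 → $2,698.47
  May: +$845.52 − $4,692.12 → -$1,148.13
  Jun: +$845.52 − $542.91 → -$845.52
  Jul: +$845.52 → $0.00
Lowest trial balance = -$1,148.13 (May)
Initial deposit = cushion − low point = $1,691.04 − (-$1,148.13) = $2,839.17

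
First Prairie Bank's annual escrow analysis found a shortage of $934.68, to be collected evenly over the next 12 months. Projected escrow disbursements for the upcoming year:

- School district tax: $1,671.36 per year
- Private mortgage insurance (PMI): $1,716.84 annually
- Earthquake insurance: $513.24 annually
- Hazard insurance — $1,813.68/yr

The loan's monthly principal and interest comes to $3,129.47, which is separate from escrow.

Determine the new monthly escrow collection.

School district tax = $1,671.36 per year
Private mortgage insurance (PMI) = $1,716.84 per year
Earthquake insurance = $513.24 per year
Hazard insurance = $1,813.68 per year
Combined annual = $1,671.36 + $1,716.84 + $513.24 + $1,813.68 = $5,715.12
Monthly escrow = $5,715.12 ÷ 12 = $476.26
Shortage spread = $934.68 / 12 = $77.89/mo
Adjusted monthly = $476.26 + $77.89 = $554.15

$554.15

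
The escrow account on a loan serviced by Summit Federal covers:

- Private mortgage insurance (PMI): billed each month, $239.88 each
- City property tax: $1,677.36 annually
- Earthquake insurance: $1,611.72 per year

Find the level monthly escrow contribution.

Private mortgage insurance (PMI) — $239.88 × 12 = $2,878.56 annually
City property tax — $1,677.36 annually
Earthquake insurance — $1,611.72 annually
Annual escrow total = $6,167.64
Monthly escrow = $6,167.64 / 12 = $513.97

$513.97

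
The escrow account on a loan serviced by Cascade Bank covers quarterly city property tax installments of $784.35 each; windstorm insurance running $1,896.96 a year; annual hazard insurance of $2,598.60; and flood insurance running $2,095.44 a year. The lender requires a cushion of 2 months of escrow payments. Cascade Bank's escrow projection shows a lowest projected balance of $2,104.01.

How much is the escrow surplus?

$482.61

City property tax — $784.35 × 4 = $3,137.40 per year
Windstorm insurance — $1,896.96 per year
Hazard insurance — $2,598.60 per year
Flood insurance — $2,095.44 per year
Combined annual = $3,137.40 + $1,896.96 + $2,598.60 + $2,095.44 = $9,728.40
Per month = $9,728.40 / 12 = $810.70
Cushion = 2 × $810.70 = $1,621.40
Excess over cushion: $2,104.01 − $1,621.40 = $482.61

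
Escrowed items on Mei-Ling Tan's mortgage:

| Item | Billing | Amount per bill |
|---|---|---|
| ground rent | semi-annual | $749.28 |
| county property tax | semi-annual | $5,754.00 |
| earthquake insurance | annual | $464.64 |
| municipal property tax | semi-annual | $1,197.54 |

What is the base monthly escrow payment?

Ground rent: $749.28 × 2 = $1,498.56 per year
County property tax: $5,754.00 × 2 = $11,508.00 per year
Earthquake insurance: $464.64 per year
Municipal property tax: $1,197.54 × 2 = $2,395.08 per year
Combined annual = $1,498.56 + $11,508.00 + $464.64 + $2,395.08 = $15,866.28
Monthly escrow = $15,866.28 / 12 = $1,322.19

$1,322.19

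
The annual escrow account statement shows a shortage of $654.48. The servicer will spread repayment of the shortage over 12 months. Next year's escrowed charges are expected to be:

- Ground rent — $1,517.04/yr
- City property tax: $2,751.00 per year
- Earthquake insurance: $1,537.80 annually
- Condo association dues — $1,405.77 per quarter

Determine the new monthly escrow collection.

Ground rent = $1,517.04 annually
City property tax = $2,751.00 annually
Earthquake insurance = $1,537.80 annually
Condo association dues = $1,405.77 × 4 = $5,623.08 annually
Total per year = $11,428.92
Monthly = $11,428.92 ÷ 12 = $952.41
Monthly shortage recovery: $654.48 ÷ 12 = $54.54
Adjusted monthly = $952.41 + $54.54 = $1,006.95

$1,006.95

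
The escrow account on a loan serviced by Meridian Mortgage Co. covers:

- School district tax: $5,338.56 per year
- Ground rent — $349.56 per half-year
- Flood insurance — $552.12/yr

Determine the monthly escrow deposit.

School district tax: $5,338.56 per year
Ground rent: $349.56 × 2 = $699.12 per year
Flood insurance: $552.12 per year
Total annual escrow = $6,589.80
Monthly = $6,589.80 / 12 = $549.15

$549.15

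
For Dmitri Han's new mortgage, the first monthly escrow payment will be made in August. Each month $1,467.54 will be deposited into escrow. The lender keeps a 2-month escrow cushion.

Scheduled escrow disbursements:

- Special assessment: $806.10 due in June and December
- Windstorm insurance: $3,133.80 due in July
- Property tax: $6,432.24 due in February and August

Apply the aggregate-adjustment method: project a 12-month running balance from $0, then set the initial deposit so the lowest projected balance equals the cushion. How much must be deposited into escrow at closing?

$7,899.78

Cushion = 2 × $1,467.54 = $2,935.08
Trial balance (start $0, +$1,467.54 each month, − disbursements):
  Aug: +$1,467.54 − $6,432.24 → -$4,964.70
  Sep: +$1,467.54 → -$3,497.16
  Oct: +$1,467.54 → -$2,029.62
  Nov: +$1,467.54 → -$562.08
  Dec: +$1,467.54 − $806.10 → $99.36
  Jan: +$1,467.54 → $1,566.90
  Feb: +$1,467.54 − $6,432.24 → -$3,397.80
  Mar: +$1,467.54 → -$1,930.26
  Apr: +$1,467.54 → -$462.72
  May: +$1,467.54 → $1,004.82
  Jun: +$1,467.54 − $806.10 → $1,666.26
  Jul: +$1,467.54 − $3,133.80 → $0.00
Lowest trial balance = -$4,964.70 (Aug)
Initial deposit = cushion − low point = $2,935.08 − (-$4,964.70) = $7,899.78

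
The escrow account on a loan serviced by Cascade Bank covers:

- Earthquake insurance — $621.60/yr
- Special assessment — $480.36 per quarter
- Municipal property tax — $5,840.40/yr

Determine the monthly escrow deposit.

Earthquake insurance: $621.60/yr
Special assessment: $480.36 × 4 = $1,921.44/yr
Municipal property tax: $5,840.40/yr
Yearly total = $8,383.44
Per month = $8,383.44 ÷ 12 = $698.62

$698.62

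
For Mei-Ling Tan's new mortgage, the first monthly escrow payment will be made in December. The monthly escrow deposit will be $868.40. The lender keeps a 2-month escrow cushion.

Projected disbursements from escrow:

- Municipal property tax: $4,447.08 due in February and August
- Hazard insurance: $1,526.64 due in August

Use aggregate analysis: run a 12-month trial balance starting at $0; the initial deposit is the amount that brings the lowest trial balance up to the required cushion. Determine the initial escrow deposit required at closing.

Cushion = 2 × $868.40 = $1,736.80
Trial balance (start $0, +$868.40 each month, − disbursements):
  Dec: +$868.40 → $868.40
  Jan: +$868.40 → $1,736.80
  Feb: +$868.40 − $4,447.08 → -$1,841.88
  Mar: +$868.40 → -$973.48
  Apr: +$868.40 → -$105.08
  May: +$868.40 → $763.32
  Jun: +$868.40 → $1,631.72
  Jul: +$868.40 → $2,500.12
  Aug: +$868.40 − $5,973.72 → -$2,605.20
  Sep: +$868.40 → -$1,736.80
  Oct: +$868.40 → -$868.40
  Nov: +$868.40 → $0.00
Lowest trial balance = -$2,605.20 (Aug)
Initial deposit = cushion − low point = $1,736.80 − (-$2,605.20) = $4,342.00

$4,342.00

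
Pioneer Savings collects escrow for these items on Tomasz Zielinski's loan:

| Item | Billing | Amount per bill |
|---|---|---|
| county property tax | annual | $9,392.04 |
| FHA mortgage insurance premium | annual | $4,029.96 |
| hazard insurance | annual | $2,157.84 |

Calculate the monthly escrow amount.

County property tax — $9,392.04 per year
FHA mortgage insurance premium — $4,029.96 per year
Hazard insurance — $2,157.84 per year
Annual escrow total = $15,579.84
Base monthly escrow = $15,579.84 / 12 = $1,298.32

$1,298.32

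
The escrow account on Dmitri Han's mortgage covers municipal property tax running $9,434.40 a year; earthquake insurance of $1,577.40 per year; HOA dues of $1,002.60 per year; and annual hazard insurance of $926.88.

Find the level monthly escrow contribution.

Municipal property tax — $9,434.40/yr
Earthquake insurance — $1,577.40/yr
HOA dues — $1,002.60/yr
Hazard insurance — $926.88/yr
Yearly total = $9,434.40 + $1,577.40 + $1,002.60 + $926.88 = $12,941.28
Monthly escrow = $12,941.28 ÷ 12 = $1,078.44

$1,078.44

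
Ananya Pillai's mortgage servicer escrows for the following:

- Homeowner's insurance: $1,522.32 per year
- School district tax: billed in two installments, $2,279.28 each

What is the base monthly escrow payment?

$506.74

Homeowner's insurance: $1,522.32
School district tax: $2,279.28 × 2 = $4,558.56
Annual escrow total = $6,080.88
Per month = $6,080.88 / 12 = $506.74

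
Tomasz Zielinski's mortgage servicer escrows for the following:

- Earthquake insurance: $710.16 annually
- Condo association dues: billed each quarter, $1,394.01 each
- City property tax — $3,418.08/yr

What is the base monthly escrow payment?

Earthquake insurance = $710.16/yr
Condo association dues = $1,394.01 × 4 = $5,576.04/yr
City property tax = $3,418.08/yr
Combined annual = $9,704.28
Monthly escrow = $9,704.28 ÷ 12 = $808.69

$808.69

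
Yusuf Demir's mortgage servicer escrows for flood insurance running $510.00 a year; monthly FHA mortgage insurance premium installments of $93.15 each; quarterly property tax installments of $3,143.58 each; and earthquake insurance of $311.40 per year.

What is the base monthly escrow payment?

$1,209.46

Flood insurance — $510.00 annually
FHA mortgage insurance premium — $93.15 × 12 = $1,117.80 annually
Property tax — $3,143.58 × 4 = $12,574.32 annually
Earthquake insurance — $311.40 annually
Total per year = $510.00 + $1,117.80 + $12,574.32 + $311.40 = $14,513.52
Per month = $14,513.52 / 12 = $1,209.46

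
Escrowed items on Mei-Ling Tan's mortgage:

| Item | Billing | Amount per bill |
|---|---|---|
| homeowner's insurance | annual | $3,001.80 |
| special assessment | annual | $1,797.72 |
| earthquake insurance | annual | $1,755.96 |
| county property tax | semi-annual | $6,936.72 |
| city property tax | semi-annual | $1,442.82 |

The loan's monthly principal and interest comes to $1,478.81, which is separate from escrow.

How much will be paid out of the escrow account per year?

Homeowner's insurance — $3,001.80/yr
Special assessment — $1,797.72/yr
Earthquake insurance — $1,755.96/yr
County property tax — $6,936.72 × 2 = $13,873.44/yr
City property tax — $1,442.82 × 2 = $2,885.64/yr
Yearly total = $23,314.56

$23,314.56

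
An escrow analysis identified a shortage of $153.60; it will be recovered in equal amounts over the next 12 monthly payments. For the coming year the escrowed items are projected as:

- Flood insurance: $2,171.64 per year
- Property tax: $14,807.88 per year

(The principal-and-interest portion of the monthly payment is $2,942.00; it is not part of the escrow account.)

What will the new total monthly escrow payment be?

Flood insurance: $2,171.64
Property tax: $14,807.88
Combined annual = $16,979.52
Monthly escrow = $16,979.52 / 12 = $1,414.96
Shortage spread = $153.60 ÷ 12 = $12.80/mo
Adjusted monthly = $1,414.96 + $12.80 = $1,427.76

$1,427.76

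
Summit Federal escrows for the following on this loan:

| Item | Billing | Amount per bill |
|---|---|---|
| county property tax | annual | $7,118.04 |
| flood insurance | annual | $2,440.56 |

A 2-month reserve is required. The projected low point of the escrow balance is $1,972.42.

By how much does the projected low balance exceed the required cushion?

County property tax: $7,118.04
Flood insurance: $2,440.56
Total annual escrow = $7,118.04 + $2,440.56 = $9,558.60
Monthly escrow = $9,558.60 ÷ 12 = $796.55
Required cushion = 2 × $796.55 = $1,593.10
Surplus = $1,972.42 − $1,593.10 = $379.32

$379.32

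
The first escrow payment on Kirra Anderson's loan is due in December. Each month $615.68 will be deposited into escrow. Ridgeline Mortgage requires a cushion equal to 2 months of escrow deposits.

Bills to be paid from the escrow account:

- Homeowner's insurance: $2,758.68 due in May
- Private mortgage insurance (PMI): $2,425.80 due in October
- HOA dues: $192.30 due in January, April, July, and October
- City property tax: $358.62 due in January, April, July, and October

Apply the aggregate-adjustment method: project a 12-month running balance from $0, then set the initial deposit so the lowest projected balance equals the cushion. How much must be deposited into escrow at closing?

Cushion = 2 × $615.68 = $1,231.36
Trial balance (start $0, +$615.68 each month, − disbursements):
  Dec: +$615.68 → $615.68
  Jan: +$615.68 − $550.92 → $680.44
  Feb: +$615.68 → $1,296.12
  Mar: +$615.68 → $1,911.80
  Apr: +$615.68 − $550.92 → $1,976.56
  May: +$615.68 − $2,758.68 → -$166.44
  Jun: +$615.68 → $449.24
  Jul: +$615.68 − $550.92 → $514.00
  Aug: +$615.68 → $1,129.68
  Sep: +$615.68 → $1,745.36
  Oct: +$615.68 − $2,976.72 → -$615.68
  Nov: +$615.68 → $0.00
Lowest trial balance = -$615.68 (Oct)
Initial deposit = cushion − low point = $1,231.36 − (-$615.68) = $1,847.04

$1,847.04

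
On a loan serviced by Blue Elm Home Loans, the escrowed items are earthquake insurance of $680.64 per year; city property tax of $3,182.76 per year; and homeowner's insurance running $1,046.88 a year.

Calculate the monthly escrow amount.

Earthquake insurance = $680.64
City property tax = $3,182.76
Homeowner's insurance = $1,046.88
Total per year = $680.64 + $3,182.76 + $1,046.88 = $4,910.28
Per month = $4,910.28 ÷ 12 = $409.19

$409.19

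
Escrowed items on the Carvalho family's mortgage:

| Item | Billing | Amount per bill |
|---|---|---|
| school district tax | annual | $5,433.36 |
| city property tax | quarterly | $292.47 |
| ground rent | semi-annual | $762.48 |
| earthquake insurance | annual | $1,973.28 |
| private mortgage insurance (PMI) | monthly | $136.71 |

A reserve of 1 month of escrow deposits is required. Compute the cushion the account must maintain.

$978.50

School district tax: $5,433.36 per year
City property tax: $292.47 × 4 = $1,169.88 per year
Ground rent: $762.48 × 2 = $1,524.96 per year
Earthquake insurance: $1,973.28 per year
Private mortgage insurance (PMI): $136.71 × 12 = $1,640.52 per year
Annual escrow total = $11,742.00
Per month = $11,742.00 ÷ 12 = $978.50
Reserve = 1 × $978.50 = $978.50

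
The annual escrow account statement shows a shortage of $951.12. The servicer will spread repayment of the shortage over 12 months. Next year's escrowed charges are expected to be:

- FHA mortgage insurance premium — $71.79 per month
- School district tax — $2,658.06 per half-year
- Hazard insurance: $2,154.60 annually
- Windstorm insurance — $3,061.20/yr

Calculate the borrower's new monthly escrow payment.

FHA mortgage insurance premium = $71.79 × 12 = $861.48 annually
School district tax = $2,658.06 × 2 = $5,316.12 annually
Hazard insurance = $2,154.60 annually
Windstorm insurance = $3,061.20 annually
Annual escrow total = $11,393.40
Monthly = $11,393.40 / 12 = $949.45
Monthly shortage recovery: $951.12 / 12 = $79.26
Adjusted monthly = $949.45 + $79.26 = $1,028.71

$1,028.71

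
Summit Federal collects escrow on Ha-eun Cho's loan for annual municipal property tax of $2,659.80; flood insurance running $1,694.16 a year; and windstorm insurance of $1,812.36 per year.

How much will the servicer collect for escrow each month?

Municipal property tax — $2,659.80 per year
Flood insurance — $1,694.16 per year
Windstorm insurance — $1,812.36 per year
Total annual escrow = $2,659.80 + $1,694.16 + $1,812.36 = $6,166.32
Per month = $6,166.32 / 12 = $513.86

$513.86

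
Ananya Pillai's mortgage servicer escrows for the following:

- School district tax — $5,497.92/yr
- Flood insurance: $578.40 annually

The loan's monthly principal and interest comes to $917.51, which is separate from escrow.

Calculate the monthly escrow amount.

$506.36

School district tax: $5,497.92
Flood insurance: $578.40
Total annual escrow = $5,497.92 + $578.40 = $6,076.32
Monthly escrow = $6,076.32 / 12 = $506.36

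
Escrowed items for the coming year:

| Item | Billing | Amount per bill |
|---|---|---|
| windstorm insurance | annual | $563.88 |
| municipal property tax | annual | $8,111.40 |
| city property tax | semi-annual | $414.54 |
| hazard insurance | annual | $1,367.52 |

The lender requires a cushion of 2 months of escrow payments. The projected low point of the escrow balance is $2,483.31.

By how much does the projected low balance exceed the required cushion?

$671.33

Windstorm insurance = $563.88
Municipal property tax = $8,111.40
City property tax = $414.54 × 2 = $829.08
Hazard insurance = $1,367.52
Yearly total = $10,871.88
Monthly escrow = $10,871.88 / 12 = $905.99
Cushion = 2 × $905.99 = $1,811.98
Excess over cushion: $2,483.31 − $1,811.98 = $671.33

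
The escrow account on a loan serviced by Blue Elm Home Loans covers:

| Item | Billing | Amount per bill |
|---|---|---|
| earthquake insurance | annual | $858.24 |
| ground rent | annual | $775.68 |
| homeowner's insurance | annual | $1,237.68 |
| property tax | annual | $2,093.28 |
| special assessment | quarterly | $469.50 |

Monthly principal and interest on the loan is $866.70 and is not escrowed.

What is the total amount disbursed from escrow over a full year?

$6,842.88

Earthquake insurance = $858.24 per year
Ground rent = $775.68 per year
Homeowner's insurance = $1,237.68 per year
Property tax = $2,093.28 per year
Special assessment = $469.50 × 4 = $1,878.00 per year
Total annual escrow = $6,842.88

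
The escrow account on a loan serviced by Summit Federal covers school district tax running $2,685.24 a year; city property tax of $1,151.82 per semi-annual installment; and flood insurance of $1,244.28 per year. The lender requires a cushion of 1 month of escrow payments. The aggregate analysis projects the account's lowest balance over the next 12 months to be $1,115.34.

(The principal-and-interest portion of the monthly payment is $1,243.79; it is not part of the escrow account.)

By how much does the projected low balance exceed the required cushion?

$595.91

School district tax = $2,685.24
City property tax = $1,151.82 × 2 = $2,303.64
Flood insurance = $1,244.28
Combined annual = $2,685.24 + $2,303.64 + $1,244.28 = $6,233.16
Per month = $6,233.16 ÷ 12 = $519.43
Required reserve = 1 × $519.43 = $519.43
Excess over cushion: $1,115.34 − $519.43 = $595.91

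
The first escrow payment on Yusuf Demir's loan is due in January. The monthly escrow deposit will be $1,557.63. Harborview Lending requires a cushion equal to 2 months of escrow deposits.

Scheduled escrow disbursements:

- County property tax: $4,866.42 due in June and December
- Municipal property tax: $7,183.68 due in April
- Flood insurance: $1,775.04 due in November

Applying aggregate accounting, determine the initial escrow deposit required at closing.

$5,819.58

Cushion = 2 × $1,557.63 = $3,115.26
Trial balance (start $0, +$1,557.63 each month, − disbursements):
  Jan: +$1,557.63 → $1,557.63
  Feb: +$1,557.63 → $3,115.26
  Mar: +$1,557.63 → $4,672.89
  Apr: +$1,557.63 − $7,183.68 → -$953.16
  May: +$1,557.63 → $604.47
  Jun: +$1,557.63 − $4,866.42 → -$2,704.32
  Jul: +$1,557.63 → -$1,146.69
  Aug: +$1,557.63 → $410.94
  Sep: +$1,557.63 → $1,968.57
  Oct: +$1,557.63 → $3,526.20
  Nov: +$1,557.63 − $1,775.04 → $3,308.79
  Dec: +$1,557.63 − $4,866.42 → $0.00
Lowest trial balance = -$2,704.32 (Jun)
Initial deposit = cushion − low point = $3,115.26 − (-$2,704.32) = $5,819.58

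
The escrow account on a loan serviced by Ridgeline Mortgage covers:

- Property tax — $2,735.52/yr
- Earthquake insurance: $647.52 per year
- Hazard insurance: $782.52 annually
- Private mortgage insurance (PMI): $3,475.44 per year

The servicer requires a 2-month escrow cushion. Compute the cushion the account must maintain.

Property tax — $2,735.52/yr
Earthquake insurance — $647.52/yr
Hazard insurance — $782.52/yr
Private mortgage insurance (PMI) — $3,475.44/yr
Total annual escrow = $7,641.00
Monthly escrow = $7,641.00 / 12 = $636.75
Required cushion = 2 × $636.75 = $1,273.50

$1,273.50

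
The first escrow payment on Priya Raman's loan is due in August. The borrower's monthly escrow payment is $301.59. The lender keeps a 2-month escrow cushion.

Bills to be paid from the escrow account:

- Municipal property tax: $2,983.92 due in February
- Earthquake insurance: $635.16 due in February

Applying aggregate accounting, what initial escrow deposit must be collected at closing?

Cushion = 2 × $301.59 = $603.18
Trial balance (start $0, +$301.59 each month, − disbursements):
  Aug: +$301.59 → $301.59
  Sep: +$301.59 → $603.18
  Oct: +$301.59 → $904.77
  Nov: +$301.59 → $1,206.36
  Dec: +$301.59 → $1,507.95
  Jan: +$301.59 → $1,809.54
  Feb: +$301.59 − $3,619.08 → -$1,507.95
  Mar: +$301.59 → -$1,206.36
  Apr: +$301.59 → -$904.77
  May: +$301.59 → -$603.18
  Jun: +$301.59 → -$301.59
  Jul: +$301.59 → $0.00
Lowest trial balance = -$1,507.95 (Feb)
Initial deposit = cushion − low point = $603.18 − (-$1,507.95) = $2,111.13

$2,111.13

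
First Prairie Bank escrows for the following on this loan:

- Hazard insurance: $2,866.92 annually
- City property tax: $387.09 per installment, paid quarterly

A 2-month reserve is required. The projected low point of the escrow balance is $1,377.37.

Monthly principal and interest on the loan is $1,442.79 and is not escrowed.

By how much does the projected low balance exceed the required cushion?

Hazard insurance = $2,866.92 per year
City property tax = $387.09 × 4 = $1,548.36 per year
Yearly total = $4,415.28
Monthly escrow = $4,415.28 / 12 = $367.94
Required reserve = 2 × $367.94 = $735.88
Surplus = $1,377.37 − $735.88 = $641.49

$641.49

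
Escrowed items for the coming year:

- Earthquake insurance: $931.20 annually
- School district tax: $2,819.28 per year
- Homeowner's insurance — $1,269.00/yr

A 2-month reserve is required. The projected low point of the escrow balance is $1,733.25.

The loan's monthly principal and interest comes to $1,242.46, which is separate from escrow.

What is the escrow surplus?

$896.67

Earthquake insurance — $931.20 per year
School district tax — $2,819.28 per year
Homeowner's insurance — $1,269.00 per year
Yearly total = $931.20 + $2,819.28 + $1,269.00 = $5,019.48
Base monthly escrow = $5,019.48 / 12 = $418.29
Cushion = 2 × $418.29 = $836.58
Excess over cushion: $1,733.25 − $836.58 = $896.67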